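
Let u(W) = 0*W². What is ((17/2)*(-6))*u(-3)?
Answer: 0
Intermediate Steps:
u(W) = 0
((17/2)*(-6))*u(-3) = ((17/2)*(-6))*0 = -51*0 = 0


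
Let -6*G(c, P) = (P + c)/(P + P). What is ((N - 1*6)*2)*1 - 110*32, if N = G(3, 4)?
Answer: -84775/24 ≈ -3532.3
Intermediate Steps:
G(c, P) = -(P + c)/(12*P) (G(c, P) = -(P + c)/(6*(P + P)) = -(P + c)/(6*(2*P)) = -(P + c)*1/(2*P)/6 = -(P + c)/(12*P))
N = -7/48 (N = (1/12)*(-1*4 - 1*3)/4 = (1/12)*(1/4)*(-4 - 3) = (1/12)*(1/4)*(-7) = -7/48 ≈ -0.14583)
((N - 1*6)*2)*1 - 110*32 = ((-7/48 - 1*6)*2)*1 - 110*32 = ((-7/48 - 6)*2)*1 - 3520 = -295/48*2*1 - 3520 = -295/24*1 - 3520 = -295/24 - 3520 = -84775/24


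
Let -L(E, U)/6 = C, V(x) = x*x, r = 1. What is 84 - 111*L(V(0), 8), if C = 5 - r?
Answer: 2748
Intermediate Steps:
V(x) = x²
C = 4 (C = 5 - 1*1 = 5 - 1 = 4)
L(E, U) = -24 (L(E, U) = -6*4 = -24)
84 - 111*L(V(0), 8) = 84 - 111*(-24) = 84 + 2664 = 2748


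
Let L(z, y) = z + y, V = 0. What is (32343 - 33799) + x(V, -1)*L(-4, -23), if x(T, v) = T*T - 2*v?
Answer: -1510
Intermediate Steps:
L(z, y) = y + z
x(T, v) = T**2 - 2*v
(32343 - 33799) + x(V, -1)*L(-4, -23) = (32343 - 33799) + (0**2 - 2*(-1))*(-23 - 4) = -1456 + (0 + 2)*(-27) = -1456 + 2*(-27) = -1456 - 54 = -1510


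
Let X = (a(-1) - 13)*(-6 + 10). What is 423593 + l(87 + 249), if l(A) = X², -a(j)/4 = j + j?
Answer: 423993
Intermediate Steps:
a(j) = -8*j (a(j) = -4*(j + j) = -8*j)
X = -20 (X = (-8*(-1) - 13)*(-6 + 10) = (8 - 13)*4 = -5*4 = -20)
l(A) = 400 (l(A) = (-20)² = 400)
423593 + l(87 + 249) = 423593 + 400 = 423993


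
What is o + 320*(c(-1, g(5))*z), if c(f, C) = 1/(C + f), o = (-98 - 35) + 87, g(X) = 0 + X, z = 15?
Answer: 1154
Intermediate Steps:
g(X) = X
o = -46 (o = -133 + 87 = -46)
o + 320*(c(-1, g(5))*z) = -46 + 320*(15/(5 - 1)) = -46 + 320*(15/4) = -46 + 1200 = 1154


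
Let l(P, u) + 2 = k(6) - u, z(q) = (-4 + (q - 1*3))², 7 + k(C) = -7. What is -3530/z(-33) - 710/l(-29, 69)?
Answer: 16719/2720 ≈ 6.1467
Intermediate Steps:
k(C) = -14 (k(C) = -7 - 7 = -14)
z(q) = (-7 + q)² (z(q) = (-4 + (q - 3))² = (-4 + (-3 + q))² = (-7 + q)²)
l(P, u) = -16 - u (l(P, u) = -2 + (-14 - u) = -16 - u)
-3530/z(-33) - 710/l(-29, 69) = -3530/(-7 - 33)² - 710/(-16 - 1*69) = -3530/((-40)²) - 710/(-16 - 69) = -3530/1600 - 710/(-85) = -3530*1/1600 - 710*(-1/85) = -353/160 + 142/17 = 16719/2720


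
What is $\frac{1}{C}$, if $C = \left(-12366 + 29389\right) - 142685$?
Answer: $- \frac{1}{125662} \approx -7.9579 \cdot 10^{-6}$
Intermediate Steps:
$C = -125662$ ($C = 17023 - 142685 = -125662$)
$\frac{1}{C} = \frac{1}{-125662} = - \frac{1}{125662}$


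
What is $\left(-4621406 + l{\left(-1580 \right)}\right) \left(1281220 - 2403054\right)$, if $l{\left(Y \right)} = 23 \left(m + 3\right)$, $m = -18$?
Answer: $5184837411334$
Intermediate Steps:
$l{\left(Y \right)} = -345$ ($l{\left(Y \right)} = 23 \left(-18 + 3\right) = 23 \left(-15\right) = -345$)
$\left(-4621406 + l{\left(-1580 \right)}\right) \left(1281220 - 2403054\right) = \left(-4621406 - 345\right) \left(1281220 - 2403054\right) = \left(-4621751\right) \left(-1121834\right) = 5184837411334$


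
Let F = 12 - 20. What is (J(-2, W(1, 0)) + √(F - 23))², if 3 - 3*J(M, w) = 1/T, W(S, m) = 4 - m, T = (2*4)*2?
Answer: -69215/2304 + 47*I*√31/24 ≈ -30.041 + 10.904*I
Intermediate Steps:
T = 16 (T = 8*2 = 16)
J(M, w) = 47/48 (J(M, w) = 1 - ⅓/16 = 1 - ⅓*1/16 = 1 - 1/48 = 47/48)
F = -8
(J(-2, W(1, 0)) + √(F - 23))² = (47/48 + √(-8 - 23))² = (47/48 + √(-31))² = (47/48 + I*√31)²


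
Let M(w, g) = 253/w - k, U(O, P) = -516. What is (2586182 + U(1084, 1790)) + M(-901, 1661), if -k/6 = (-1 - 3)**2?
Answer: 2329771309/901 ≈ 2.5858e+6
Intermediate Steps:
k = -96 (k = -6*(-1 - 3)**2 = -6*(-4)**2 = -6*16 = -96)
M(w, g) = 96 + 253/w (M(w, g) = 253/w - 1*(-96) = 253/w + 96 = 96 + 253/w)
(2586182 + U(1084, 1790)) + M(-901, 1661) = (2586182 - 516) + (96 + 253/(-901)) = 2585666 + (96 + 253*(-1/901)) = 2585666 + (96 - 253/901) = 2585666 + 86243/901 = 2329771309/901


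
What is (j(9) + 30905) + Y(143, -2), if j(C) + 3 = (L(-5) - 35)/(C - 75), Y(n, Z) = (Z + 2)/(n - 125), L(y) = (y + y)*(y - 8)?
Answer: 2039437/66 ≈ 30901.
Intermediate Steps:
L(y) = 2*y*(-8 + y) (L(y) = (2*y)*(-8 + y) = 2*y*(-8 + y))
Y(n, Z) = (2 + Z)/(-125 + n)
j(C) = -3 + 95/(-75 + C) (j(C) = -3 + (2*(-5)*(-8 - 5) - 35)/(C - 75) = -3 + (2*(-5)*(-13) - 35)/(-75 + C) = -3 + (130 - 35)/(-75 + C) = -3 + 95/(-75 + C))
(j(9) + 30905) + Y(143, -2) = ((320 - 3*9)/(-75 + 9) + 30905) + (2 - 2)/(-125 + 143) = ((320 - 27)/(-66) + 30905) + 0/18 = (-1/66*293 + 30905) + (1/18)*0 = (-293/66 + 30905) + 0 = 2039437/66 + 0 = 2039437/66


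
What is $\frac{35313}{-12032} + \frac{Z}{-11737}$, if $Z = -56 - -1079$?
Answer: $- \frac{38797947}{12838144} \approx -3.0221$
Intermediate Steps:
$Z = 1023$ ($Z = -56 + 1079 = 1023$)
$\frac{35313}{-12032} + \frac{Z}{-11737} = \frac{35313}{-12032} + \frac{1023}{-11737} = 35313 \left(- \frac{1}{12032}\right) + 1023 \left(- \frac{1}{11737}\right) = - \frac{35313}{12032} - \frac{93}{1067} = - \frac{38797947}{12838144}$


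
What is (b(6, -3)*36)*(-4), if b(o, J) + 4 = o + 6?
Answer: -1152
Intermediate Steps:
b(o, J) = 2 + o (b(o, J) = -4 + (o + 6) = -4 + (6 + o) = 2 + o)
(b(6, -3)*36)*(-4) = ((2 + 6)*36)*(-4) = (8*36)*(-4) = 288*(-4) = -1152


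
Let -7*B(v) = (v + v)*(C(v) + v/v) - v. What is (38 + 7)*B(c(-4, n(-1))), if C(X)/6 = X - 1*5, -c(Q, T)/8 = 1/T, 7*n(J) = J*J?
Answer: -263160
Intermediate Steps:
n(J) = J**2/7 (n(J) = (J*J)/7 = J**2/7)
c(Q, T) = -8/T
C(X) = -30 + 6*X (C(X) = 6*(X - 1*5) = 6*(X - 5) = 6*(-5 + X) = -30 + 6*X)
B(v) = v/7 - 2*v*(-29 + 6*v)/7 (B(v) = -((v + v)*((-30 + 6*v) + v/v) - v)/7 = -((2*v)*((-30 + 6*v) + 1) - v)/7 = -((2*v)*(-29 + 6*v) - v)/7 = -(2*v*(-29 + 6*v) - v)/7 = -(-v + 2*v*(-29 + 6*v))/7 = v/7 - 2*v*(-29 + 6*v)/7)
(38 + 7)*B(c(-4, n(-1))) = (38 + 7)*((-8/((1/7)*(-1)**2))*(59 - (-96)/((1/7)*(-1)**2))/7) = 45*((-8/((1/7)*1))*(59 - (-96)/((1/7)*1))/7) = 45*((-8/1/7)*(59 - (-96)/1/7)/7) = 45*((-8*7)*(59 - (-96)*7)/7) = 45*((1/7)*(-56)*(59 - 12*(-56))) = 45*((1/7)*(-56)*(59 + 672)) = 45*((1/7)*(-56)*731) = 45*(-5848) = -263160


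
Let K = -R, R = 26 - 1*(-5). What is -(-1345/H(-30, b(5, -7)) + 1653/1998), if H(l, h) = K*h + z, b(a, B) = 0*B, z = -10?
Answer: -45064/333 ≈ -135.33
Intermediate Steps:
R = 31 (R = 26 + 5 = 31)
K = -31 (K = -1*31 = -31)
b(a, B) = 0
H(l, h) = -10 - 31*h (H(l, h) = -31*h - 10 = -10 - 31*h)
-(-1345/H(-30, b(5, -7)) + 1653/1998) = -(-1345/(-10 - 31*0) + 1653/1998) = -(-1345/(-10 + 0) + 1653*(1/1998)) = -(-1345/(-10) + 551/666) = -(-1345*(-1/10) + 551/666) = -(269/2 + 551/666) = -1*45064/333 = -45064/333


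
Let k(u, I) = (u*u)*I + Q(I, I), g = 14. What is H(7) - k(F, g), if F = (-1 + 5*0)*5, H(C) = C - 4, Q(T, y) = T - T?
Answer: -347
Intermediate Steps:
Q(T, y) = 0
H(C) = -4 + C
F = -5 (F = (-1 + 0)*5 = -1*5 = -5)
k(u, I) = I*u² (k(u, I) = (u*u)*I + 0 = u²*I + 0 = I*u² + 0 = I*u²)
H(7) - k(F, g) = (-4 + 7) - 14*(-5)² = 3 - 14*25 = 3 - 1*350 = 3 - 350 = -347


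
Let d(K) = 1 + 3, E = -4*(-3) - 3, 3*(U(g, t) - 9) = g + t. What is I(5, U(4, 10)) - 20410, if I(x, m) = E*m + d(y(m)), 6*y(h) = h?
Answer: -20283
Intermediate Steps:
U(g, t) = 9 + g/3 + t/3 (U(g, t) = 9 + (g + t)/3 = 9 + (g/3 + t/3) = 9 + g/3 + t/3)
y(h) = h/6
E = 9 (E = 12 - 3 = 9)
d(K) = 4
I(x, m) = 4 + 9*m (I(x, m) = 9*m + 4 = 4 + 9*m)
I(5, U(4, 10)) - 20410 = (4 + 9*(9 + (1/3)*4 + (1/3)*10)) - 20410 = (4 + 9*(9 + 4/3 + 10/3)) - 20410 = (4 + 9*(41/3)) - 20410 = (4 + 123) - 20410 = 127 - 20410 = -20283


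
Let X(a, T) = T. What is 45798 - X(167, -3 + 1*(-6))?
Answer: 45807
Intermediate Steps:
45798 - X(167, -3 + 1*(-6)) = 45798 - (-3 + 1*(-6)) = 45798 - (-3 - 6) = 45798 - 1*(-9) = 45798 + 9 = 45807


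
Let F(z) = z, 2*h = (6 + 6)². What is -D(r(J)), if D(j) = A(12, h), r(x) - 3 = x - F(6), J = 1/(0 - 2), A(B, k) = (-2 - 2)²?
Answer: -16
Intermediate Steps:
h = 72 (h = (6 + 6)²/2 = (½)*12² = (½)*144 = 72)
A(B, k) = 16 (A(B, k) = (-4)² = 16)
J = -½ (J = 1/(-2) = -½ ≈ -0.50000)
r(x) = -3 + x (r(x) = 3 + (x - 1*6) = 3 + (x - 6) = 3 + (-6 + x) = -3 + x)
D(j) = 16
-D(r(J)) = -1*16 = -16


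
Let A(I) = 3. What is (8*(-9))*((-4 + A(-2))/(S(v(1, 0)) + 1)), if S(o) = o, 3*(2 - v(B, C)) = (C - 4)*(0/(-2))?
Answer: 24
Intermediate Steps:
v(B, C) = 2 (v(B, C) = 2 - (C - 4)*0/(-2)/3 = 2 - (-4 + C)*0*(-½)/3 = 2 - (-4 + C)*0/3 = 2 - ⅓*0 = 2 + 0 = 2)
(8*(-9))*((-4 + A(-2))/(S(v(1, 0)) + 1)) = (8*(-9))*((-4 + 3)/(2 + 1)) = -(-72)/3 = -72*(-⅓) = 24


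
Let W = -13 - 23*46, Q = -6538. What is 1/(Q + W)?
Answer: -1/7609 ≈ -0.00013142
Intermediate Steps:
W = -1071 (W = -13 - 1058 = -1071)
1/(Q + W) = 1/(-6538 - 1071) = 1/(-7609) = -1/7609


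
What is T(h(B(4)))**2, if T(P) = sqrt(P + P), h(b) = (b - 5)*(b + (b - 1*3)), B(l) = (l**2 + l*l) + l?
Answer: 4278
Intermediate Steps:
B(l) = l + 2*l**2 (B(l) = (l**2 + l**2) + l = 2*l**2 + l = l + 2*l**2)
h(b) = (-5 + b)*(-3 + 2*b) (h(b) = (-5 + b)*(b + (b - 3)) = (-5 + b)*(b + (-3 + b)) = (-5 + b)*(-3 + 2*b))
T(P) = sqrt(2)*sqrt(P) (T(P) = sqrt(2*P) = sqrt(2)*sqrt(P))
T(h(B(4)))**2 = (sqrt(2)*sqrt(15 - 52*(1 + 2*4) + 2*(4*(1 + 2*4))**2))**2 = (sqrt(2)*sqrt(15 - 52*(1 + 8) + 2*(4*(1 + 8))**2))**2 = (sqrt(2)*sqrt(15 - 52*9 + 2*(4*9)**2))**2 = (sqrt(2)*sqrt(15 - 13*36 + 2*36**2))**2 = (sqrt(2)*sqrt(15 - 468 + 2*1296))**2 = (sqrt(2)*sqrt(15 - 468 + 2592))**2 = (sqrt(2)*sqrt(2139))**2 = (sqrt(4278))**2 = 4278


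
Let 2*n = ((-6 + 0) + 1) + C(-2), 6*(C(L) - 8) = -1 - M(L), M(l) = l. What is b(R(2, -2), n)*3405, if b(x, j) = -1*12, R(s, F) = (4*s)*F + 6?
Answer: -40860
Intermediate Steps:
R(s, F) = 6 + 4*F*s (R(s, F) = 4*F*s + 6 = 6 + 4*F*s)
C(L) = 47/6 - L/6 (C(L) = 8 + (-1 - L)/6 = 8 + (-⅙ - L/6) = 47/6 - L/6)
n = 19/12 (n = (((-6 + 0) + 1) + (47/6 - ⅙*(-2)))/2 = ((-6 + 1) + (47/6 + ⅓))/2 = (-5 + 49/6)/2 = (½)*(19/6) = 19/12 ≈ 1.5833)
b(x, j) = -12
b(R(2, -2), n)*3405 = -12*3405 = -40860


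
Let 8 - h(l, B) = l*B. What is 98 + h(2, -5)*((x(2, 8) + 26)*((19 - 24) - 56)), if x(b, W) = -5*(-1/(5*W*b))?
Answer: -228149/8 ≈ -28519.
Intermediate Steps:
h(l, B) = 8 - B*l (h(l, B) = 8 - l*B = 8 - B*l)
x(b, W) = 1/(W*b) (x(b, W) = -5*(-1/(5*W*b)) = -(-1)/(W*b) = 1/(W*b))
98 + h(2, -5)*((x(2, 8) + 26)*((19 - 24) - 56)) = 98 + (8 - 1*(-5)*2)*((1/(8*2) + 26)*((19 - 24) - 56)) = 98 + (8 + 10)*(((1/8)*(1/2) + 26)*(-5 - 56)) = 98 + 18*((1/16 + 26)*(-61)) = 98 + 18*((417/16)*(-61)) = 98 + 18*(-25437/16) = 98 - 228933/8 = -228149/8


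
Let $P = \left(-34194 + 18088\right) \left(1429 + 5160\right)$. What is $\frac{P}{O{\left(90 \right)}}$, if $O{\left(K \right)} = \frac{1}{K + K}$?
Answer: $-19102038120$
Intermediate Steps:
$O{\left(K \right)} = \frac{1}{2 K}$
$P = -106122434$ ($P = \left(-16106\right) 6589 = -106122434$)
$\frac{P}{O{\left(90 \right)}} = - \frac{106122434}{\frac{1}{2} \cdot \frac{1}{90}} = - 106122434 \frac{1}{\frac{1}{180}} = \left(-106122434\right) 180 = -19102038120$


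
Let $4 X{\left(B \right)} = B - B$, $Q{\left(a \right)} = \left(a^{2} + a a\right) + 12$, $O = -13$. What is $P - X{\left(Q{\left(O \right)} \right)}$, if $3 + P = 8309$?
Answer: $8306$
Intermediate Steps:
$P = 8306$ ($P = -3 + 8309 = 8306$)
$Q{\left(a \right)} = 12 + 2 a^{2}$ ($Q{\left(a \right)} = \left(a^{2} + a^{2}\right) + 12 = 2 a^{2} + 12 = 12 + 2 a^{2}$)
$X{\left(B \right)} = 0$ ($X{\left(B \right)} = \frac{B - B}{4} = \frac{1}{4} \cdot 0 = 0$)
$P - X{\left(Q{\left(O \right)} \right)} = 8306 - 0 = 8306 + 0 = 8306$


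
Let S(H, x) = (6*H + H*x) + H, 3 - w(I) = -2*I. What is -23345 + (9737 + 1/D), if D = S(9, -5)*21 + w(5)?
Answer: -5320727/391 ≈ -13608.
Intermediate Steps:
w(I) = 3 + 2*I (w(I) = 3 - (-2)*I = 3 + 2*I)
S(H, x) = 7*H + H*x
D = 391 (D = (9*(7 - 5))*21 + (3 + 2*5) = (9*2)*21 + (3 + 10) = 18*21 + 13 = 378 + 13 = 391)
-23345 + (9737 + 1/D) = -23345 + (9737 + 1/391) = -23345 + 3807168/391 = -5320727/391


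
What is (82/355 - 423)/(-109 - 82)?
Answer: 150083/67805 ≈ 2.2135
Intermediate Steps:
(82/355 - 423)/(-109 - 82) = (82*(1/355) - 423)/(-191) = (82/355 - 423)*(-1/191) = -150083/355*(-1/191) = 150083/67805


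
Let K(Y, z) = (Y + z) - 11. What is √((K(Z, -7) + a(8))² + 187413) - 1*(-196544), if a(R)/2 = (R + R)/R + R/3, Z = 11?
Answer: 196544 + √1686766/3 ≈ 1.9698e+5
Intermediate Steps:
K(Y, z) = -11 + Y + z
a(R) = 4 + 2*R/3 (a(R) = 2*((R + R)/R + R/3) = 2*((2*R)/R + R*(⅓)) = 2*(2 + R/3) = 4 + 2*R/3)
√((K(Z, -7) + a(8))² + 187413) - 1*(-196544) = √(((-11 + 11 - 7) + (4 + (⅔)*8))² + 187413) - 1*(-196544) = √((-7 + (4 + 16/3))² + 187413) + 196544 = √((-7 + 28/3)² + 187413) + 196544 = √((7/3)² + 187413) + 196544 = √(49/9 + 187413) + 196544 = √(1686766/9) + 196544 = √1686766/3 + 196544 = 196544 + √1686766/3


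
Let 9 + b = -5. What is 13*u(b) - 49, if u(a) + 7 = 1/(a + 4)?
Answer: -1413/10 ≈ -141.30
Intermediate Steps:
b = -14 (b = -9 - 5 = -14)
u(a) = -7 + 1/(4 + a) (u(a) = -7 + 1/(a + 4) = -7 + 1/(4 + a))
13*u(b) - 49 = 13*((-27 - 7*(-14))/(4 - 14)) - 49 = 13*((-27 + 98)/(-10)) - 49 = 13*(-1/10*71) - 49 = 13*(-71/10) - 49 = -923/10 - 49 = -1413/10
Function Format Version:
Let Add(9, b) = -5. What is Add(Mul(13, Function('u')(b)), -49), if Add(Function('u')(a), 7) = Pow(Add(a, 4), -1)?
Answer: Rational(-1413, 10) ≈ -141.30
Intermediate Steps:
b = -14 (b = Add(-9, -5) = -14)
Function('u')(a) = Add(-7, Pow(Add(4, a), -1)) (Function('u')(a) = Add(-7, Pow(Add(a, 4), -1)) = Add(-7, Pow(Add(4, a), -1)))
Add(Mul(13, Function('u')(b)), -49) = Add(Mul(13, Mul(Pow(Add(4, -14), -1), Add(-27, Mul(-7, -14)))), -49) = Add(Mul(13, Mul(Pow(-10, -1), Add(-27, 98))), -49) = Add(Mul(13, Mul(Rational(-1, 10), 71)), -49) = Add(Mul(13, Rational(-71, 10)), -49) = Add(Rational(-923, 10), -49) = Rational(-1413, 10)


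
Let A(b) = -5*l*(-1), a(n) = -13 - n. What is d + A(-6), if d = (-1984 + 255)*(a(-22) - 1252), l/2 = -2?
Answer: 2149127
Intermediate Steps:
l = -4 (l = 2*(-2) = -4)
A(b) = -20 (A(b) = -5*(-4)*(-1) = 20*(-1) = -20)
d = 2149147 (d = (-1984 + 255)*((-13 - 1*(-22)) - 1252) = -1729*((-13 + 22) - 1252) = -1729*(9 - 1252) = -1729*(-1243) = 2149147)
d + A(-6) = 2149147 - 20 = 2149127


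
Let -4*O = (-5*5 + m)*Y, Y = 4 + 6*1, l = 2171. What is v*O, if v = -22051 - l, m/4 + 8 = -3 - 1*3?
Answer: -4904955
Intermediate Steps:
m = -56 (m = -32 + 4*(-3 - 1*3) = -32 + 4*(-3 - 3) = -32 + 4*(-6) = -32 - 24 = -56)
v = -24222 (v = -22051 - 1*2171 = -22051 - 2171 = -24222)
Y = 10 (Y = 4 + 6 = 10)
O = 405/2 (O = -(-5*5 - 56)*10/4 = -(-25 - 56)*10/4 = -(-81)*10/4 = -1/4*(-810) = 405/2 ≈ 202.50)
v*O = -24222*405/2 = -4904955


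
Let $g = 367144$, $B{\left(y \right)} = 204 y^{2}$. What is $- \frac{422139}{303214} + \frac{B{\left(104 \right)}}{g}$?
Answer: $\frac{64255621785}{13915400102} \approx 4.6176$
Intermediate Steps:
$- \frac{422139}{303214} + \frac{B{\left(104 \right)}}{g} = - \frac{422139}{303214} + \frac{204 \cdot 104^{2}}{367144} = \left(-422139\right) \frac{1}{303214} + 204 \cdot 10816 \cdot \frac{1}{367144} = - \frac{422139}{303214} + 2206464 \cdot \frac{1}{367144} = - \frac{422139}{303214} + \frac{275808}{45893} = \frac{64255621785}{13915400102}$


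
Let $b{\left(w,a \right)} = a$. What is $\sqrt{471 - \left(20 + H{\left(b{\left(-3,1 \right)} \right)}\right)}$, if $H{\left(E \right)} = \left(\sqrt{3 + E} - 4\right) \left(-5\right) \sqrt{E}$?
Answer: $21$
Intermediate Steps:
$H{\left(E \right)} = \sqrt{E} \left(20 - 5 \sqrt{3 + E}\right)$ ($H{\left(E \right)} = \left(-4 + \sqrt{3 + E}\right) \left(-5\right) \sqrt{E} = \left(20 - 5 \sqrt{3 + E}\right) \sqrt{E} = \sqrt{E} \left(20 - 5 \sqrt{3 + E}\right)$)
$\sqrt{471 - \left(20 + H{\left(b{\left(-3,1 \right)} \right)}\right)} = \sqrt{471 - \left(20 + 5 \sqrt{1} \left(4 - \sqrt{3 + 1}\right)\right)} = \sqrt{471 - \left(20 + 5 \cdot 1 \left(4 - \sqrt{4}\right)\right)} = \sqrt{471 - \left(20 + 5 \cdot 1 \left(4 - 2\right)\right)} = \sqrt{471 - \left(20 + 5 \cdot 1 \cdot 2\right)} = \sqrt{471 - 30} = \sqrt{441} = 21$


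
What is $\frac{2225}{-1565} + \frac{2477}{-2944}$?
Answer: $- \frac{2085381}{921472} \approx -2.2631$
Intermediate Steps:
$\frac{2225}{-1565} + \frac{2477}{-2944} = 2225 \left(- \frac{1}{1565}\right) + 2477 \left(- \frac{1}{2944}\right) = - \frac{445}{313} - \frac{2477}{2944} = - \frac{2085381}{921472}$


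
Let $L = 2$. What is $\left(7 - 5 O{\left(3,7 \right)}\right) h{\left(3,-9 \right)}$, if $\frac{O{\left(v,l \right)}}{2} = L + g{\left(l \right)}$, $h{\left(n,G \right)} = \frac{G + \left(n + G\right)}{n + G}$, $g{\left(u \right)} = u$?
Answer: $- \frac{415}{2} \approx -207.5$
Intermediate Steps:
$h{\left(n,G \right)} = \frac{n + 2 G}{G + n}$ ($h{\left(n,G \right)} = \frac{G + \left(G + n\right)}{G + n} = \frac{n + 2 G}{G + n}$)
$O{\left(v,l \right)} = 4 + 2 l$ ($O{\left(v,l \right)} = 2 \left(2 + l\right) = 4 + 2 l$)
$\left(7 - 5 O{\left(3,7 \right)}\right) h{\left(3,-9 \right)} = \left(7 - 5 \left(4 + 2 \cdot 7\right)\right) \frac{3 + 2 \left(-9\right)}{-9 + 3} = \left(7 - 5 \left(4 + 14\right)\right) \frac{3 - 18}{-6} = \left(7 - 90\right) \left(\left(- \frac{1}{6}\right) \left(-15\right)\right) = \left(7 - 90\right) \frac{5}{2} = \left(-83\right) \frac{5}{2} = - \frac{415}{2}$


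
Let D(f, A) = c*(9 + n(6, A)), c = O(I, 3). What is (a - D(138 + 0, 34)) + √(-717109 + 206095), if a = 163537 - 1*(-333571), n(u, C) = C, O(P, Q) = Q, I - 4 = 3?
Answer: 496979 + 23*I*√966 ≈ 4.9698e+5 + 714.85*I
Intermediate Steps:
I = 7 (I = 4 + 3 = 7)
c = 3
D(f, A) = 27 + 3*A (D(f, A) = 3*(9 + A) = 27 + 3*A)
a = 497108 (a = 163537 + 333571 = 497108)
(a - D(138 + 0, 34)) + √(-717109 + 206095) = (497108 - (27 + 3*34)) + √(-717109 + 206095) = (497108 - (27 + 102)) + √(-511014) = (497108 - 1*129) + 23*I*√966 = (497108 - 129) + 23*I*√966 = 496979 + 23*I*√966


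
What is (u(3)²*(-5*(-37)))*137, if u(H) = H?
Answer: 228105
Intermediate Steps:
(u(3)²*(-5*(-37)))*137 = (3²*(-5*(-37)))*137 = (9*185)*137 = 1665*137 = 228105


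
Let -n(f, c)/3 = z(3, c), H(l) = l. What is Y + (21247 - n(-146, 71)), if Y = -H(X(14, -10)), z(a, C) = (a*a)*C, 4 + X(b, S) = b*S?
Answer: 23308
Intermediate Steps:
X(b, S) = -4 + S*b (X(b, S) = -4 + b*S = -4 + S*b)
z(a, C) = C*a² (z(a, C) = a²*C = C*a²)
n(f, c) = -27*c (n(f, c) = -3*c*3² = -3*c*9 = -27*c)
Y = 144 (Y = -(-4 - 10*14) = -(-4 - 140) = -1*(-144) = 144)
Y + (21247 - n(-146, 71)) = 144 + (21247 - (-27)*71) = 144 + (21247 - 1*(-1917)) = 144 + (21247 + 1917) = 144 + 23164 = 23308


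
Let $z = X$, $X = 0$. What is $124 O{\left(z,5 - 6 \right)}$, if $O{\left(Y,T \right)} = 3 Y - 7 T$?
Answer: $868$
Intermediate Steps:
$z = 0$
$O{\left(Y,T \right)} = - 7 T + 3 Y$
$124 O{\left(z,5 - 6 \right)} = 124 \left(- 7 \left(5 - 6\right) + 3 \cdot 0\right) = 124 \left(- 7 \left(5 - 6\right) + 0\right) = 124 \left(\left(-7\right) \left(-1\right) + 0\right) = 124 \left(7 + 0\right) = 124 \cdot 7 = 868$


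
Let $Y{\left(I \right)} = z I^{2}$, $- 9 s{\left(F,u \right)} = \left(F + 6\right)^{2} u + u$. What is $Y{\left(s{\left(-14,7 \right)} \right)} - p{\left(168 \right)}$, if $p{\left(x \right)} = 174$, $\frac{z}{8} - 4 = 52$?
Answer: $\frac{92733106}{81} \approx 1.1449 \cdot 10^{6}$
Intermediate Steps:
$z = 448$ ($z = 32 + 8 \cdot 52 = 32 + 416 = 448$)
$s{\left(F,u \right)} = - \frac{u}{9} - \frac{u \left(6 + F\right)^{2}}{9}$ ($s{\left(F,u \right)} = - \frac{\left(F + 6\right)^{2} u + u}{9} = - \frac{\left(6 + F\right)^{2} u + u}{9} = - \frac{u \left(6 + F\right)^{2} + u}{9} = - \frac{u + u \left(6 + F\right)^{2}}{9} = - \frac{u}{9} - \frac{u \left(6 + F\right)^{2}}{9}$)
$Y{\left(I \right)} = 448 I^{2}$
$Y{\left(s{\left(-14,7 \right)} \right)} - p{\left(168 \right)} = 448 \left(\left(- \frac{1}{9}\right) 7 \left(1 + \left(6 - 14\right)^{2}\right)\right)^{2} - 174 = 448 \left(\left(- \frac{1}{9}\right) 7 \left(1 + \left(-8\right)^{2}\right)\right)^{2} - 174 = 448 \left(\left(- \frac{1}{9}\right) 7 \left(1 + 64\right)\right)^{2} - 174 = 448 \left(\left(- \frac{1}{9}\right) 7 \cdot 65\right)^{2} - 174 = 448 \left(- \frac{455}{9}\right)^{2} - 174 = 448 \cdot \frac{207025}{81} - 174 = \frac{92747200}{81} - 174 = \frac{92733106}{81}$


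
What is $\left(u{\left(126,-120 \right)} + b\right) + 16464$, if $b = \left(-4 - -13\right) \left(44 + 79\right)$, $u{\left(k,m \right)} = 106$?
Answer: $17677$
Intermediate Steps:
$b = 1107$ ($b = \left(-4 + 13\right) 123 = 9 \cdot 123 = 1107$)
$\left(u{\left(126,-120 \right)} + b\right) + 16464 = \left(106 + 1107\right) + 16464 = 1213 + 16464 = 17677$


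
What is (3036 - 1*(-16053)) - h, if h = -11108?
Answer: 30197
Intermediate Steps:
(3036 - 1*(-16053)) - h = (3036 - 1*(-16053)) - 1*(-11108) = (3036 + 16053) + 11108 = 19089 + 11108 = 30197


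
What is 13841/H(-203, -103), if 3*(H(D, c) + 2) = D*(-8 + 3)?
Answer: 41523/1009 ≈ 41.153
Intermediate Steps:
H(D, c) = -2 - 5*D/3 (H(D, c) = -2 + (D*(-8 + 3))/3 = -2 + (D*(-5))/3 = -2 + (-5*D)/3 = -2 - 5*D/3)
13841/H(-203, -103) = 13841/(-2 - 5/3*(-203)) = 13841/(-2 + 1015/3) = 13841/(1009/3) = 13841*(3/1009) = 41523/1009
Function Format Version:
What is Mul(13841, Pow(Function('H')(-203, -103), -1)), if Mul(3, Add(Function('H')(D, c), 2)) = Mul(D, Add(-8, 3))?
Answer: Rational(41523, 1009) ≈ 41.153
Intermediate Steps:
Function('H')(D, c) = Add(-2, Mul(Rational(-5, 3), D)) (Function('H')(D, c) = Add(-2, Mul(Rational(1, 3), Mul(D, Add(-8, 3)))) = Add(-2, Mul(Rational(1, 3), Mul(D, -5))) = Add(-2, Mul(Rational(1, 3), Mul(-5, D))) = Add(-2, Mul(Rational(-5, 3), D)))
Mul(13841, Pow(Function('H')(-203, -103), -1)) = Mul(13841, Pow(Add(-2, Mul(Rational(-5, 3), -203)), -1)) = Mul(13841, Pow(Add(-2, Rational(1015, 3)), -1)) = Mul(13841, Pow(Rational(1009, 3), -1)) = Mul(13841, Rational(3, 1009)) = Rational(41523, 1009)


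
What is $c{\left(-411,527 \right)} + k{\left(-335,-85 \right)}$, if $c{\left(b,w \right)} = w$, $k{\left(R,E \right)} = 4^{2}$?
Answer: $543$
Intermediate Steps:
$k{\left(R,E \right)} = 16$
$c{\left(-411,527 \right)} + k{\left(-335,-85 \right)} = 527 + 16 = 543$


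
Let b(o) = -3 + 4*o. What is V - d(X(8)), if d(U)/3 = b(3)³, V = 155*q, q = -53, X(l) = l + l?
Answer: -10402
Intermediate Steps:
X(l) = 2*l
V = -8215 (V = 155*(-53) = -8215)
d(U) = 2187 (d(U) = 3*(-3 + 4*3)³ = 3*(-3 + 12)³ = 3*9³ = 3*729 = 2187)
V - d(X(8)) = -8215 - 1*2187 = -8215 - 2187 = -10402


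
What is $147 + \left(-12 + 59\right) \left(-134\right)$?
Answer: $-6151$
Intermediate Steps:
$147 + \left(-12 + 59\right) \left(-134\right) = 147 + 47 \left(-134\right) = 147 - 6298 = -6151$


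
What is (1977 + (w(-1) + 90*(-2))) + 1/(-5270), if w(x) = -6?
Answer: 9438569/5270 ≈ 1791.0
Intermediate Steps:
(1977 + (w(-1) + 90*(-2))) + 1/(-5270) = (1977 + (-6 + 90*(-2))) + 1/(-5270) = (1977 + (-6 - 180)) - 1/5270 = (1977 - 186) - 1/5270 = 1791 - 1/5270 = 9438569/5270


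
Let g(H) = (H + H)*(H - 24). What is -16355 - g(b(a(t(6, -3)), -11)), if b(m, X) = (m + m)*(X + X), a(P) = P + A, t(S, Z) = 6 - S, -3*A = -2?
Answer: -175355/9 ≈ -19484.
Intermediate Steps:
A = ⅔ (A = -⅓*(-2) = ⅔ ≈ 0.66667)
a(P) = ⅔ + P (a(P) = P + ⅔ = ⅔ + P)
b(m, X) = 4*X*m (b(m, X) = (2*m)*(2*X) = 4*X*m)
g(H) = 2*H*(-24 + H) (g(H) = (2*H)*(-24 + H) = 2*H*(-24 + H))
-16355 - g(b(a(t(6, -3)), -11)) = -16355 - 2*4*(-11)*(⅔ + (6 - 1*6))*(-24 + 4*(-11)*(⅔ + (6 - 1*6))) = -16355 - 2*4*(-11)*(⅔ + (6 - 6))*(-24 + 4*(-11)*(⅔ + (6 - 6))) = -16355 - 2*4*(-11)*(⅔ + 0)*(-24 + 4*(-11)*(⅔ + 0)) = -16355 - 2*4*(-11)*(⅔)*(-24 + 4*(-11)*(⅔)) = -16355 - 2*(-88)*(-24 - 88/3)/3 = -16355 - 2*(-88)*(-160)/(3*3) = -16355 - 1*28160/9 = -16355 - 28160/9 = -175355/9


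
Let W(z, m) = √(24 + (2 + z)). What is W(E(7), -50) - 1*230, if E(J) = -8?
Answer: -230 + 3*√2 ≈ -225.76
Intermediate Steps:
W(z, m) = √(26 + z)
W(E(7), -50) - 1*230 = √(26 - 8) - 1*230 = √18 - 230 = 3*√2 - 230 = -230 + 3*√2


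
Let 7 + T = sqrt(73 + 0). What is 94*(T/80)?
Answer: -329/40 + 47*sqrt(73)/40 ≈ 1.8142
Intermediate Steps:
T = -7 + sqrt(73) (T = -7 + sqrt(73 + 0) = -7 + sqrt(73) ≈ 1.5440)
94*(T/80) = 94*((-7 + sqrt(73))/80) = 94*((-7 + sqrt(73))*(1/80)) = 94*(-7/80 + sqrt(73)/80) = -329/40 + 47*sqrt(73)/40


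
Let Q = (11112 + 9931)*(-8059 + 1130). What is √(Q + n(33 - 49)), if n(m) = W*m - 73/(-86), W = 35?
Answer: I*√1078392315494/86 ≈ 12075.0*I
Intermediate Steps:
Q = -145806947 (Q = 21043*(-6929) = -145806947)
n(m) = 73/86 + 35*m (n(m) = 35*m - 73/(-86) = 35*m - 73*(-1/86) = 35*m + 73/86 = 73/86 + 35*m)
√(Q + n(33 - 49)) = √(-145806947 + (73/86 + 35*(33 - 49))) = √(-145806947 + (73/86 + 35*(-16))) = √(-145806947 + (73/86 - 560)) = √(-145806947 - 48087/86) = √(-12539445529/86) = I*√1078392315494/86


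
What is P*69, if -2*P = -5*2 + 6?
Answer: 138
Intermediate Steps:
P = 2 (P = -(-5*2 + 6)/2 = -(-10 + 6)/2 = -1/2*(-4) = 2)
P*69 = 2*69 = 138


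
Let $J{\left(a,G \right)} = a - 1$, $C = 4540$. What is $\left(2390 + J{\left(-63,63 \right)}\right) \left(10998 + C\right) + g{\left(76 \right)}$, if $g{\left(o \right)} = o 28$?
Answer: $36143516$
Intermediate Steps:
$J{\left(a,G \right)} = -1 + a$
$g{\left(o \right)} = 28 o$
$\left(2390 + J{\left(-63,63 \right)}\right) \left(10998 + C\right) + g{\left(76 \right)} = \left(2390 - 64\right) \left(10998 + 4540\right) + 28 \cdot 76 = \left(2390 - 64\right) 15538 + 2128 = 2326 \cdot 15538 + 2128 = 36141388 + 2128 = 36143516$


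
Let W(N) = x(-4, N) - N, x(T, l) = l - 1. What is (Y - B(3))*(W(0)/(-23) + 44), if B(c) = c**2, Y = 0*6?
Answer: -9117/23 ≈ -396.39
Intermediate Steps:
x(T, l) = -1 + l
W(N) = -1 (W(N) = (-1 + N) - N = -1)
Y = 0
(Y - B(3))*(W(0)/(-23) + 44) = (0 - 1*3**2)*(-1/(-23) + 44) = (0 - 1*9)*(-1*(-1/23) + 44) = (0 - 9)*(1/23 + 44) = -9*1013/23 = -9117/23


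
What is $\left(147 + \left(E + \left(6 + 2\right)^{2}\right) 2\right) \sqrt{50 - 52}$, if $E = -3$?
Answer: $269 i \sqrt{2} \approx 380.42 i$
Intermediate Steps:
$\left(147 + \left(E + \left(6 + 2\right)^{2}\right) 2\right) \sqrt{50 - 52} = \left(147 + \left(-3 + \left(6 + 2\right)^{2}\right) 2\right) \sqrt{50 - 52} = \left(147 + \left(-3 + 8^{2}\right) 2\right) \sqrt{-2} = \left(147 + \left(-3 + 64\right) 2\right) i \sqrt{2} = \left(147 + 61 \cdot 2\right) i \sqrt{2} = \left(147 + 122\right) i \sqrt{2} = 269 i \sqrt{2}$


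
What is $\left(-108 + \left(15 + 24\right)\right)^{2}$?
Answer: $4761$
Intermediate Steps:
$\left(-108 + \left(15 + 24\right)\right)^{2} = \left(-108 + 39\right)^{2} = \left(-69\right)^{2} = 4761$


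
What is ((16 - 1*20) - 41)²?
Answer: 2025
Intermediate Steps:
((16 - 1*20) - 41)² = ((16 - 20) - 41)² = (-4 - 41)² = (-45)² = 2025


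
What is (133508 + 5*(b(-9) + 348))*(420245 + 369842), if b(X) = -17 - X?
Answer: 106826083096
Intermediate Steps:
(133508 + 5*(b(-9) + 348))*(420245 + 369842) = (133508 + 5*((-17 - 1*(-9)) + 348))*(420245 + 369842) = (133508 + 5*((-17 + 9) + 348))*790087 = (133508 + 5*(-8 + 348))*790087 = (133508 + 5*340)*790087 = (133508 + 1700)*790087 = 135208*790087 = 106826083096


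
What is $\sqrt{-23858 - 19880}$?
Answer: $i \sqrt{43738} \approx 209.14 i$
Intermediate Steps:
$\sqrt{-23858 - 19880} = \sqrt{-43738} = i \sqrt{43738}$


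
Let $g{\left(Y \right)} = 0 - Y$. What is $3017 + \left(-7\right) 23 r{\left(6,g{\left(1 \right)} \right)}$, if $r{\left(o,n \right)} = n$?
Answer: $3178$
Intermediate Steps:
$g{\left(Y \right)} = - Y$
$3017 + \left(-7\right) 23 r{\left(6,g{\left(1 \right)} \right)} = 3017 + \left(-7\right) 23 \left(\left(-1\right) 1\right) = 3017 - -161 = 3017 + 161 = 3178$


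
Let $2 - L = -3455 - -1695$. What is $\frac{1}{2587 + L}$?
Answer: $\frac{1}{4349} \approx 0.00022994$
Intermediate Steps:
$L = 1762$ ($L = 2 - \left(-3455 - -1695\right) = 2 - \left(-3455 + 1695\right) = 2 - -1760 = 2 + 1760 = 1762$)
$\frac{1}{2587 + L} = \frac{1}{2587 + 1762} = \frac{1}{4349}$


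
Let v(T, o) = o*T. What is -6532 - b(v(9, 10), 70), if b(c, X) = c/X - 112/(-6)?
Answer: -137591/21 ≈ -6552.0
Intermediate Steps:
v(T, o) = T*o
b(c, X) = 56/3 + c/X (b(c, X) = c/X - 112*(-⅙) = c/X + 56/3 = 56/3 + c/X)
-6532 - b(v(9, 10), 70) = -6532 - (56/3 + (9*10)/70) = -6532 - (56/3 + 90*(1/70)) = -6532 - (56/3 + 9/7) = -6532 - 1*419/21 = -6532 - 419/21 = -137591/21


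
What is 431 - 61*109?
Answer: -6218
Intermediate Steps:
431 - 61*109 = 431 - 6649 = -6218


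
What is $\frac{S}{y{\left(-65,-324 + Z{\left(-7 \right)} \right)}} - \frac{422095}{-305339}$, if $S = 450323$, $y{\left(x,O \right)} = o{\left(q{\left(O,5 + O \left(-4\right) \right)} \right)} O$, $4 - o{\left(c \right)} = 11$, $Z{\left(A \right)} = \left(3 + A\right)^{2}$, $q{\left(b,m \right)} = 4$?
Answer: $\frac{138411211317}{658310884} \approx 210.25$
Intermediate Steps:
$o{\left(c \right)} = -7$ ($o{\left(c \right)} = 4 - 11 = -7$)
$y{\left(x,O \right)} = - 7 O$
$\frac{S}{y{\left(-65,-324 + Z{\left(-7 \right)} \right)}} - \frac{422095}{-305339} = \frac{450323}{\left(-7\right) \left(-324 + \left(3 - 7\right)^{2}\right)} - \frac{422095}{-305339} = \frac{450323}{\left(-7\right) \left(-324 + \left(-4\right)^{2}\right)} - - \frac{422095}{305339} = \frac{450323}{\left(-7\right) \left(-324 + 16\right)} + \frac{422095}{305339} = \frac{450323}{\left(-7\right) \left(-308\right)} + \frac{422095}{305339} = \frac{450323}{2156} + \frac{422095}{305339} = \frac{138411211317}{658310884}$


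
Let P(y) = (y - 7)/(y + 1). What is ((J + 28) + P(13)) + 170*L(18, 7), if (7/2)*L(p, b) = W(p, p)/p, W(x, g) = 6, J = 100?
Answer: 3037/21 ≈ 144.62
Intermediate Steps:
P(y) = (-7 + y)/(1 + y)
L(p, b) = 12/(7*p) (L(p, b) = 2*(6/p)/7 = 12/(7*p))
((J + 28) + P(13)) + 170*L(18, 7) = ((100 + 28) + (-7 + 13)/(1 + 13)) + 170*((12/7)/18) = (128 + 6/14) + 170*((12/7)*(1/18)) = (128 + (1/14)*6) + 170*(2/21) = (128 + 3/7) + 340/21 = 899/7 + 340/21 = 3037/21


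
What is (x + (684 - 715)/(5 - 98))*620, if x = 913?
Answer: 1698800/3 ≈ 5.6627e+5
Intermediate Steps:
(x + (684 - 715)/(5 - 98))*620 = (913 + (684 - 715)/(5 - 98))*620 = (913 - 31/(-93))*620 = (913 - 31*(-1/93))*620 = (913 + 1/3)*620 = (2740/3)*620 = 1698800/3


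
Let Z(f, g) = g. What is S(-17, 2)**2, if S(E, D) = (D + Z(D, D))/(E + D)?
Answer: 16/225 ≈ 0.071111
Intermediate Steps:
S(E, D) = 2*D/(D + E) (S(E, D) = (D + D)/(E + D) = (2*D)/(D + E) = 2*D/(D + E))
S(-17, 2)**2 = (2*2/(2 - 17))**2 = (2*2/(-15))**2 = (2*2*(-1/15))**2 = (-4/15)**2 = 16/225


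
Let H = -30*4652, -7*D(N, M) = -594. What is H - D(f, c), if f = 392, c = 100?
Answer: -977514/7 ≈ -1.3964e+5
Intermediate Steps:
D(N, M) = 594/7 (D(N, M) = -⅐*(-594) = 594/7)
H = -139560
H - D(f, c) = -139560 - 1*594/7 = -139560 - 594/7 = -977514/7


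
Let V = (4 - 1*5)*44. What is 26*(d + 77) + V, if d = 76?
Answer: 3934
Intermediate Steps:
V = -44 (V = (4 - 5)*44 = -1*44 = -44)
26*(d + 77) + V = 26*(76 + 77) - 44 = 26*153 - 44 = 3978 - 44 = 3934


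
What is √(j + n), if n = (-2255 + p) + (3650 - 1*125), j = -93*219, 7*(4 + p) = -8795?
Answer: I*√997514/7 ≈ 142.68*I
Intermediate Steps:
p = -8823/7 (p = -4 + (⅐)*(-8795) = -4 - 8795/7 = -8823/7 ≈ -1260.4)
j = -20367
n = 67/7 (n = (-2255 - 8823/7) + (3650 - 1*125) = -24608/7 + (3650 - 125) = -24608/7 + 3525 = 67/7 ≈ 9.5714)
√(j + n) = √(-20367 + 67/7) = √(-142502/7) = I*√997514/7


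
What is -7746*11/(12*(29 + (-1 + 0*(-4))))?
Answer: -14201/56 ≈ -253.59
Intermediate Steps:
-7746*11/(12*(29 + (-1 + 0*(-4)))) = -7746*11/(12*(29 + (-1 + 0))) = -7746*11/(12*(29 - 1)) = -7746/(-12*(-1/11)*28) = -7746/((12/11)*28) = -7746/336/11 = -7746*11/336 = -14201/56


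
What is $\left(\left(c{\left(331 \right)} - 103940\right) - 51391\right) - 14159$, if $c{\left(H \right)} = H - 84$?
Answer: $-169243$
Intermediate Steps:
$c{\left(H \right)} = -84 + H$ ($c{\left(H \right)} = H - 84 = -84 + H$)
$\left(\left(c{\left(331 \right)} - 103940\right) - 51391\right) - 14159 = \left(\left(\left(-84 + 331\right) - 103940\right) - 51391\right) - 14159 = \left(\left(247 - 103940\right) - 51391\right) - 14159 = \left(-103693 - 51391\right) - 14159 = -155084 - 14159 = -169243$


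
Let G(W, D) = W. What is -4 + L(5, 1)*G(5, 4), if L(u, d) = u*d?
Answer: 21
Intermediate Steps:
L(u, d) = d*u
-4 + L(5, 1)*G(5, 4) = -4 + (1*5)*5 = -4 + 5*5 = -4 + 25 = 21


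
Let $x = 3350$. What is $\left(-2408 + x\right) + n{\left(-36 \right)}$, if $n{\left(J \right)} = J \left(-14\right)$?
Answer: $1446$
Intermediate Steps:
$n{\left(J \right)} = - 14 J$
$\left(-2408 + x\right) + n{\left(-36 \right)} = \left(-2408 + 3350\right) - -504 = 942 + 504 = 1446$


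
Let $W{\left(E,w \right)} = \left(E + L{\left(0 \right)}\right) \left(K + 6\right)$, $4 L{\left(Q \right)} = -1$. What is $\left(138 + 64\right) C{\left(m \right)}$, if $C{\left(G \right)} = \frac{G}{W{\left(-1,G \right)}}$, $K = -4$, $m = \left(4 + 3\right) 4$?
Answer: $- \frac{11312}{5} \approx -2262.4$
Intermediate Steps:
$m = 28$ ($m = 7 \cdot 4 = 28$)
$L{\left(Q \right)} = - \frac{1}{4}$ ($L{\left(Q \right)} = \frac{1}{4} \left(-1\right) = - \frac{1}{4}$)
$W{\left(E,w \right)} = - \frac{1}{2} + 2 E$ ($W{\left(E,w \right)} = \left(E - \frac{1}{4}\right) \left(-4 + 6\right) = \left(- \frac{1}{4} + E\right) 2 = - \frac{1}{2} + 2 E$)
$C{\left(G \right)} = - \frac{2 G}{5}$ ($C{\left(G \right)} = \frac{G}{- \frac{1}{2} + 2 \left(-1\right)} = \frac{G}{- \frac{1}{2} - 2} = \frac{G}{- \frac{5}{2}} = G \left(- \frac{2}{5}\right) = - \frac{2 G}{5}$)
$\left(138 + 64\right) C{\left(m \right)} = \left(138 + 64\right) \left(\left(- \frac{2}{5}\right) 28\right) = 202 \left(- \frac{56}{5}\right) = - \frac{11312}{5}$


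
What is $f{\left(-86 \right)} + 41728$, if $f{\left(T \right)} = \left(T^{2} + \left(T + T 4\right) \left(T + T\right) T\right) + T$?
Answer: $-6311522$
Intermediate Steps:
$f{\left(T \right)} = T + T^{2} + 10 T^{3}$ ($f{\left(T \right)} = \left(T^{2} + \left(T + 4 T\right) 2 T T\right) + T = \left(T^{2} + 5 T 2 T T\right) + T = \left(T^{2} + 10 T^{2} T\right) + T = \left(T^{2} + 10 T^{3}\right) + T = T + T^{2} + 10 T^{3}$)
$f{\left(-86 \right)} + 41728 = - 86 \left(1 - 86 + 10 \left(-86\right)^{2}\right) + 41728 = - 86 \left(1 - 86 + 10 \cdot 7396\right) + 41728 = - 86 \left(1 - 86 + 73960\right) + 41728 = \left(-86\right) 73875 + 41728 = -6353250 + 41728 = -6311522$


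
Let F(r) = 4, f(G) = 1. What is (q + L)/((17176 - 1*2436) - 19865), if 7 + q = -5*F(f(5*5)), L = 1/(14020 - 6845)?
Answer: 193724/36771875 ≈ 0.0052683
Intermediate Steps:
L = 1/7175 ≈ 0.00013937
q = -27 (q = -7 - 5*4 = -7 - 20 = -27)
(q + L)/((17176 - 1*2436) - 19865) = (-27 + 1/7175)/((17176 - 1*2436) - 19865) = -193724/(7175*((17176 - 2436) - 19865)) = -193724/(7175*(14740 - 19865)) = -193724/7175/(-5125) = -193724/7175*(-1/5125) = 193724/36771875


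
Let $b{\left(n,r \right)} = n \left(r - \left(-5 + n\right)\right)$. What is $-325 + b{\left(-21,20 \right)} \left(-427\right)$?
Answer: $412157$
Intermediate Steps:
$b{\left(n,r \right)} = n \left(5 + r - n\right)$ ($b{\left(n,r \right)} = n \left(r - \left(-5 + n\right)\right) = n \left(5 + r - n\right)$)
$-325 + b{\left(-21,20 \right)} \left(-427\right) = -325 + - 21 \left(5 + 20 - -21\right) \left(-427\right) = -325 + - 21 \left(5 + 20 + 21\right) \left(-427\right) = -325 + \left(-21\right) 46 \left(-427\right) = -325 - -412482 = -325 + 412482 = 412157$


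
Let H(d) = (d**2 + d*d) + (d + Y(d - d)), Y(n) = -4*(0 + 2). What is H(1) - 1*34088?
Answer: -34093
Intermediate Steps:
Y(n) = -8 (Y(n) = -4*2 = -8)
H(d) = -8 + d + 2*d**2 (H(d) = (d**2 + d*d) + (d - 8) = (d**2 + d**2) + (-8 + d) = 2*d**2 + (-8 + d) = -8 + d + 2*d**2)
H(1) - 1*34088 = (-8 + 1 + 2*1**2) - 1*34088 = (-8 + 1 + 2*1) - 34088 = (-8 + 1 + 2) - 34088 = -5 - 34088 = -34093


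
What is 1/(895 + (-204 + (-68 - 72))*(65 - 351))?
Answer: 1/99279 ≈ 1.0073e-5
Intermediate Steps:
1/(895 + (-204 + (-68 - 72))*(65 - 351)) = 1/(895 + (-204 - 140)*(-286)) = 1/(895 - 344*(-286)) = 1/(895 + 98384) = 1/99279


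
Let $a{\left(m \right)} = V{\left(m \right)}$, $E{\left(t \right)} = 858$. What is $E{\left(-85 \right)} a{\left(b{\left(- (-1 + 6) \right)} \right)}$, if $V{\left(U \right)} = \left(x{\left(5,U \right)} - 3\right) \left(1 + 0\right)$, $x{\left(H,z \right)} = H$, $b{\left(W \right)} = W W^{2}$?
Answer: $1716$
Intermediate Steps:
$b{\left(W \right)} = W^{3}$
$V{\left(U \right)} = 2$ ($V{\left(U \right)} = \left(5 - 3\right) \left(1 + 0\right) = 2 \cdot 1 = 2$)
$a{\left(m \right)} = 2$
$E{\left(-85 \right)} a{\left(b{\left(- (-1 + 6) \right)} \right)} = 858 \cdot 2 = 1716$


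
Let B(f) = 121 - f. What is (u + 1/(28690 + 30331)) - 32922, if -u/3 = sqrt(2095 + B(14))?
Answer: -1943089361/59021 - 3*sqrt(2202) ≈ -33063.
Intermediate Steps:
u = -3*sqrt(2202) (u = -3*sqrt(2095 + (121 - 1*14)) = -3*sqrt(2095 + (121 - 14)) = -3*sqrt(2095 + 107) = -3*sqrt(2202) ≈ -140.78)
(u + 1/(28690 + 30331)) - 32922 = (-3*sqrt(2202) + 1/(28690 + 30331)) - 32922 = (-3*sqrt(2202) + 1/59021) - 32922 = (1/59021 - 3*sqrt(2202)) - 32922 = -1943089361/59021 - 3*sqrt(2202)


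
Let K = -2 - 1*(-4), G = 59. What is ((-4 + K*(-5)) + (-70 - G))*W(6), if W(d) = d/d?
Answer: -143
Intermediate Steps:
K = 2 (K = -2 + 4 = 2)
W(d) = 1
((-4 + K*(-5)) + (-70 - G))*W(6) = ((-4 + 2*(-5)) + (-70 - 1*59))*1 = ((-4 - 10) + (-70 - 59))*1 = (-14 - 129)*1 = -143*1 = -143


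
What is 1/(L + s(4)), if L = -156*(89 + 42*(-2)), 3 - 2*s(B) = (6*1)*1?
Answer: -2/1563 ≈ -0.0012796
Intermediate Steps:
s(B) = -3/2 (s(B) = 3/2 - 6*1/2 = 3/2 - 3 = -3/2)
L = -780 (L = -156*(89 - 84) = -156*5 = -780)
1/(L + s(4)) = 1/(-780 - 3/2) = 1/(-1563/2) = -2/1563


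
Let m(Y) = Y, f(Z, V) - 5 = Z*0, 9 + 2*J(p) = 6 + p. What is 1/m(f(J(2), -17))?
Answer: 1/5 ≈ 0.20000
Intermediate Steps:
J(p) = -3/2 + p/2 (J(p) = -9/2 + (6 + p)/2 = -9/2 + (3 + p/2) = -3/2 + p/2)
f(Z, V) = 5 (f(Z, V) = 5 + Z*0 = 5 + 0 = 5)
1/m(f(J(2), -17)) = 1/5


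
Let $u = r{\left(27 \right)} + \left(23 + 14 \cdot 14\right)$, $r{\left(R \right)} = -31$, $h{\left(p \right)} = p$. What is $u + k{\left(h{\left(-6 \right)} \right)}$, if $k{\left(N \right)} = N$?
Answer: $182$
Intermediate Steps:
$u = 188$ ($u = -31 + \left(23 + 14 \cdot 14\right) = -31 + \left(23 + 196\right) = -31 + 219 = 188$)
$u + k{\left(h{\left(-6 \right)} \right)} = 188 - 6 = 182$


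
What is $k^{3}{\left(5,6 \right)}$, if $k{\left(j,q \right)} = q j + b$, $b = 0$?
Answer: $27000$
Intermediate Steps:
$k{\left(j,q \right)} = j q$ ($k{\left(j,q \right)} = q j + 0 = j q + 0 = j q$)
$k^{3}{\left(5,6 \right)} = \left(5 \cdot 6\right)^{3} = 30^{3} = 27000$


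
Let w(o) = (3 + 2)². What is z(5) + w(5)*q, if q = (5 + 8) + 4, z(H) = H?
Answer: 430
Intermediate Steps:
w(o) = 25 (w(o) = 5² = 25)
q = 17 (q = 13 + 4 = 17)
z(5) + w(5)*q = 5 + 25*17 = 5 + 425 = 430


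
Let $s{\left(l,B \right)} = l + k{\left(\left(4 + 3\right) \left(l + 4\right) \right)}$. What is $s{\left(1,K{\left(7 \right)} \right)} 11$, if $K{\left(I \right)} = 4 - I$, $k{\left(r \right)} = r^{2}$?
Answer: $13486$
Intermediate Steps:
$s{\left(l,B \right)} = l + \left(28 + 7 l\right)^{2}$ ($s{\left(l,B \right)} = l + \left(\left(4 + 3\right) \left(l + 4\right)\right)^{2} = l + \left(7 \left(4 + l\right)\right)^{2} = l + \left(28 + 7 l\right)^{2}$)
$s{\left(1,K{\left(7 \right)} \right)} 11 = \left(1 + 49 \left(4 + 1\right)^{2}\right) 11 = \left(1 + 49 \cdot 5^{2}\right) 11 = \left(1 + 49 \cdot 25\right) 11 = \left(1 + 1225\right) 11 = 1226 \cdot 11 = 13486$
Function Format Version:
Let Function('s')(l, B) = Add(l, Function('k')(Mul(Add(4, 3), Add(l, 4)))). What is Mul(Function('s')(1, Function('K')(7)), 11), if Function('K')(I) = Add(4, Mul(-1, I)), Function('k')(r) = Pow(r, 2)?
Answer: 13486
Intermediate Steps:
Function('s')(l, B) = Add(l, Pow(Add(28, Mul(7, l)), 2)) (Function('s')(l, B) = Add(l, Pow(Mul(Add(4, 3), Add(l, 4)), 2)) = Add(l, Pow(Mul(7, Add(4, l)), 2)) = Add(l, Pow(Add(28, Mul(7, l)), 2)))
Mul(Function('s')(1, Function('K')(7)), 11) = Mul(Add(1, Mul(49, Pow(Add(4, 1), 2))), 11) = Mul(Add(1, Mul(49, Pow(5, 2))), 11) = Mul(Add(1, Mul(49, 25)), 11) = Mul(Add(1, 1225), 11) = Mul(1226, 11) = 13486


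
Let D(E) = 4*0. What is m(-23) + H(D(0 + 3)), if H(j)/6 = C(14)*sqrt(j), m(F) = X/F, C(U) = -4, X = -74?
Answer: 74/23 ≈ 3.2174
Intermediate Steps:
D(E) = 0
m(F) = -74/F
H(j) = -24*sqrt(j) (H(j) = 6*(-4*sqrt(j)) = -24*sqrt(j))
m(-23) + H(D(0 + 3)) = -74/(-23) - 24*sqrt(0) = -74*(-1/23) - 24*0 = 74/23 + 0 = 74/23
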